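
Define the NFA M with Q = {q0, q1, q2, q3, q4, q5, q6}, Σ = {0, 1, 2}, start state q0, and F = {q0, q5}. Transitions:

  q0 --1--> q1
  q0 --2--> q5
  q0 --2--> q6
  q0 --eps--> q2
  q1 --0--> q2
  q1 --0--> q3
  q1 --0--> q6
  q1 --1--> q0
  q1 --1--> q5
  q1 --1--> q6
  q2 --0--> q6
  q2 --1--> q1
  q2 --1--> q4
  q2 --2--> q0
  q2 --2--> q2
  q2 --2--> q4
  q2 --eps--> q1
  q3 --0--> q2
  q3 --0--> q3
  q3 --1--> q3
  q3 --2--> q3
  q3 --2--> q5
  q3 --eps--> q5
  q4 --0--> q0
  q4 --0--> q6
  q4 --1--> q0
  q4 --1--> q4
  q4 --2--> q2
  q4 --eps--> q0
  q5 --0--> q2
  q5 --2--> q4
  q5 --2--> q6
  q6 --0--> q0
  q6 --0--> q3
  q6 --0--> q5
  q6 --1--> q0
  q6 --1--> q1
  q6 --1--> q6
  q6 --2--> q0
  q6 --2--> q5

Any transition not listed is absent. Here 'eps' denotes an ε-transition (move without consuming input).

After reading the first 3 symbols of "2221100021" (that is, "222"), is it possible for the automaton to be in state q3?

Start: ε-closure({q0}) = {q0, q1, q2}.
Read '2': q0→{q5, q6}, q1→∅, q2→{q0, q2, q4}; union {q0, q2, q4, q5, q6}; ε-closure = {q0, q1, q2, q4, q5, q6}.
Read '2': q0→{q5, q6}, q1→∅, q2→{q0, q2, q4}, q4→{q2}, q5→{q4, q6}, q6→{q0, q5}; union {q0, q2, q4, q5, q6}; ε-closure = {q0, q1, q2, q4, q5, q6}.
Read '2': q0→{q5, q6}, q1→∅, q2→{q0, q2, q4}, q4→{q2}, q5→{q4, q6}, q6→{q0, q5}; union {q0, q2, q4, q5, q6}; ε-closure = {q0, q1, q2, q4, q5, q6}.
State q3 is not in {q0, q1, q2, q4, q5, q6}.

No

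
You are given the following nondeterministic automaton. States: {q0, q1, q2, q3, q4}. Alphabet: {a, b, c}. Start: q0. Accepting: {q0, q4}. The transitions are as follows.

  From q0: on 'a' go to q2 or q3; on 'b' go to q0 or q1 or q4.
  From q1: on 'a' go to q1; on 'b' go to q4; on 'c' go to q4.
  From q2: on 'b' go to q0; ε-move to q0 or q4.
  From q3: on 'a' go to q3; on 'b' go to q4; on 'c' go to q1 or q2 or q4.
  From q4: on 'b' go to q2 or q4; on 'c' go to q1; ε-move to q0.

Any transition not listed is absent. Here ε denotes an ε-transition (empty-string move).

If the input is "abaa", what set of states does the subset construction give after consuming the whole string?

{q0, q1, q2, q3, q4}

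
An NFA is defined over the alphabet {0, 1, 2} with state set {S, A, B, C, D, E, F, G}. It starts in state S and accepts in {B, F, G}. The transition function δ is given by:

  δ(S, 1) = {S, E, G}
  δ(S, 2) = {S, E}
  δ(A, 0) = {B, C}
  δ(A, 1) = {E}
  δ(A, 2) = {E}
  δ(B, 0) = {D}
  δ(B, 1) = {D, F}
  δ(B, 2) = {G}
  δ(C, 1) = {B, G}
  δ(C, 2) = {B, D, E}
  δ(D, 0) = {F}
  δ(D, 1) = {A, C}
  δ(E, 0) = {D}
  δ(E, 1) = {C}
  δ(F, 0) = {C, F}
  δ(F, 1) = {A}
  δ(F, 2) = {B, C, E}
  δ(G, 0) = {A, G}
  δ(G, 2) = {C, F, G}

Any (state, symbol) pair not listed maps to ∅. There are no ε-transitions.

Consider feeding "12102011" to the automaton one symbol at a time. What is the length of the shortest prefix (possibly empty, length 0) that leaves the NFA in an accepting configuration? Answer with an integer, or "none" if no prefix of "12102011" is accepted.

Start in {S}.
Read '1': S→{S, E, G}; now {S, E, G}.
None of the earlier sets intersect F, but {S, E, G} does.

1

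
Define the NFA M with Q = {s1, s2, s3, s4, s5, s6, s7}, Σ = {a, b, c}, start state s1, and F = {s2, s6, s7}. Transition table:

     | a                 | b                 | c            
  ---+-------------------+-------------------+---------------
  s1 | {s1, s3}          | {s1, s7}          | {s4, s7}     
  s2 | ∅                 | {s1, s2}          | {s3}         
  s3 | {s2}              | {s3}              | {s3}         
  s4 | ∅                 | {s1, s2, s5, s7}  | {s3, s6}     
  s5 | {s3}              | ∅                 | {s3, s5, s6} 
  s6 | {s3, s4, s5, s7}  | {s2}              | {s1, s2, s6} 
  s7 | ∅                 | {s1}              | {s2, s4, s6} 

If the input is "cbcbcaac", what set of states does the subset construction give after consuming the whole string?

{s3}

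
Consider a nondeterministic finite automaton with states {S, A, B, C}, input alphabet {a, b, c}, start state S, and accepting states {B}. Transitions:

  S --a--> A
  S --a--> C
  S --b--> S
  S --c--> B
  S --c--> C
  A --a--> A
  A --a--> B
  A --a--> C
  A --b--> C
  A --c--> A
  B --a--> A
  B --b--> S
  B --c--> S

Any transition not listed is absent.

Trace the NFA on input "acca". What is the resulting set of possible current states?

{A, B, C}

Start in {S}.
Read 'a': S→{A, C}; now {A, C}.
Read 'c': A→{A}, C→∅; now {A}.
Read 'c': A→{A}; now {A}.
Read 'a': A→{A, B, C}; now {A, B, C}.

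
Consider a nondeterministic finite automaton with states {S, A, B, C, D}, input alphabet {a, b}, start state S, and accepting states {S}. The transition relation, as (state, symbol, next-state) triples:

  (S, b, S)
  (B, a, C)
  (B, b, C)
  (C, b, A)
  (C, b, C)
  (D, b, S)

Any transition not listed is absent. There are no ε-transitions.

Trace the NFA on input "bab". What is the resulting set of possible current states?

Start in {S}.
Read 'b': S→{S}; now {S}.
Read 'a': S→∅; now ∅.
The set is empty and remains empty for the remaining 1 symbol.

∅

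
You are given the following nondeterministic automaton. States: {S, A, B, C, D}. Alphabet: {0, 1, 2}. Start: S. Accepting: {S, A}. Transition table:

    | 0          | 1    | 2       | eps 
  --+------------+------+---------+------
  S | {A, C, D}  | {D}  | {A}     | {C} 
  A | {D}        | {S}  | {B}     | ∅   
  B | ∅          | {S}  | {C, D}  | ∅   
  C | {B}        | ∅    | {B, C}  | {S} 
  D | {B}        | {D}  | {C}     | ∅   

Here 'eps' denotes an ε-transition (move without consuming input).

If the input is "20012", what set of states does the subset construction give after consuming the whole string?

{S, A, B, C}

Start: ε-closure({S}) = {S, C}.
Read '2': S→{A}, C→{B, C}; union {A, B, C}; ε-closure = {S, A, B, C}.
Read '0': S→{A, C, D}, A→{D}, B→∅, C→{B}; union {A, B, C, D}; ε-closure = {S, A, B, C, D}.
Read '0': S→{A, C, D}, A→{D}, B→∅, C→{B}, D→{B}; union {A, B, C, D}; ε-closure = {S, A, B, C, D}.
Read '1': S→{D}, A→{S}, B→{S}, C→∅, D→{D}; union {S, D}; ε-closure = {S, C, D}.
Read '2': S→{A}, C→{B, C}, D→{C}; union {A, B, C}; ε-closure = {S, A, B, C}.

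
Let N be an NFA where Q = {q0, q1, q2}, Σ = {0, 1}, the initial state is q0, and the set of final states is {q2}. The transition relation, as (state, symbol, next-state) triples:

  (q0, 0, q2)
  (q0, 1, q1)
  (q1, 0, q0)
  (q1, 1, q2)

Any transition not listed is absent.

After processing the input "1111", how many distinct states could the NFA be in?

Start in {q0}.
Read '1': {q0} → {q1}.
Read '1': {q1} → {q2}.
Read '1': {q2} → ∅.
The set is empty and remains empty for the remaining 1 symbol.
That set has 0 states.

0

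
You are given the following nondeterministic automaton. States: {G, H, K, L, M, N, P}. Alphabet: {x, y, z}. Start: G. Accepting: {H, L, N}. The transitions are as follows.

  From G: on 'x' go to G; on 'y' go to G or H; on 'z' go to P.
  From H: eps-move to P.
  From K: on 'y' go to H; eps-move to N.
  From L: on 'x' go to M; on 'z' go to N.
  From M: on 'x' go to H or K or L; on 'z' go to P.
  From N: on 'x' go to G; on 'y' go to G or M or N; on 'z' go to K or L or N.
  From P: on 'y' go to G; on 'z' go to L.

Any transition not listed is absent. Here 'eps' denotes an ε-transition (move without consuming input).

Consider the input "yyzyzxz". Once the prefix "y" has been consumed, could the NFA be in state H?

Start in {G}.
Read 'y': {G} → {G, H, P}.
State H is in {G, H, P}.

Yes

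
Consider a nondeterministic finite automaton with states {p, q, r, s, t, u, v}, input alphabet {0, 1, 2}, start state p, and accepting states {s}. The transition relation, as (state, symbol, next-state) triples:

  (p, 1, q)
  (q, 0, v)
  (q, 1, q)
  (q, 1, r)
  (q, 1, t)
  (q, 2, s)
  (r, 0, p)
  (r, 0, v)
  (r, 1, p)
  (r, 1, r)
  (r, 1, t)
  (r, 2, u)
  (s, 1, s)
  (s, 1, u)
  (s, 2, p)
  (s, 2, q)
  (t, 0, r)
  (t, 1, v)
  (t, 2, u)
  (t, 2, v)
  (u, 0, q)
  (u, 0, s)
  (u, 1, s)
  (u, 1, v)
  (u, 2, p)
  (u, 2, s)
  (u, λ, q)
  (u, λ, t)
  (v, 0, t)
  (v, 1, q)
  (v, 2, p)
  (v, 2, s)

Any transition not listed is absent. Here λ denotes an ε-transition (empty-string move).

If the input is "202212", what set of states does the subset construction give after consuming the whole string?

∅

Start in {p}.
Read '2': p→∅; now ∅.
The set is empty and remains empty for the remaining 5 symbols.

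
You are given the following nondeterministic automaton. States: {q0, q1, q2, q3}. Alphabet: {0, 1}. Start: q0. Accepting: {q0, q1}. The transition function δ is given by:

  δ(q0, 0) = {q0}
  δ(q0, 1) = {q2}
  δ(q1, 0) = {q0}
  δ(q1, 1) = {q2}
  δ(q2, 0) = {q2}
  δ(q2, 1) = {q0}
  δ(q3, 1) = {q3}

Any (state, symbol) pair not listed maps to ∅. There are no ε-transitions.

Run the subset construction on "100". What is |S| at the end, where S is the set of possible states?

1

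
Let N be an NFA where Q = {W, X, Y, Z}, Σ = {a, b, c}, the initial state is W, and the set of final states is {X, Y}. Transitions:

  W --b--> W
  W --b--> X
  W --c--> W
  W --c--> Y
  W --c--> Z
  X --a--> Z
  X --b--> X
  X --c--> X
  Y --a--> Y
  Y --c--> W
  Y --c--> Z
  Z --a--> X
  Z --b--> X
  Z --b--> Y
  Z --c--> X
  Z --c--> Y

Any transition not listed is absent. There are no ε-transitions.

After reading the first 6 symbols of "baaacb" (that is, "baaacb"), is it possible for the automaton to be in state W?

No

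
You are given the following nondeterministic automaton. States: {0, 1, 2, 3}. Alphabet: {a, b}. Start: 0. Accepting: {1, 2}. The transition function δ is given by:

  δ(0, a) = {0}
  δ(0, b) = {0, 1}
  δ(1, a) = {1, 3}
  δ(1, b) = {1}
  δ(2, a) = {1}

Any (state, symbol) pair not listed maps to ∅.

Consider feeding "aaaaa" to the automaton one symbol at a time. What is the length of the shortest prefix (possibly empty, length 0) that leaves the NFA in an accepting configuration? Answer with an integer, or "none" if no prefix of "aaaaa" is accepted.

none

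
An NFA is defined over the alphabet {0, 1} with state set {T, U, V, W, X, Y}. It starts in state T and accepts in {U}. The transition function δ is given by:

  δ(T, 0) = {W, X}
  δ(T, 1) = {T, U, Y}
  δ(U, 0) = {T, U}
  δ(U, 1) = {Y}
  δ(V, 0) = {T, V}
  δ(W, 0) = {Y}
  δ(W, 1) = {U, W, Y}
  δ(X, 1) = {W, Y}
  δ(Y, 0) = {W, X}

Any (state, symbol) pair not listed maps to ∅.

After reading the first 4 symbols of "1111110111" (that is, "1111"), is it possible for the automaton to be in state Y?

Yes

Start in {T}.
Read '1': T→{T, U, Y}; now {T, U, Y}.
Read '1': T→{T, U, Y}, U→{Y}, Y→∅; now {T, U, Y}.
Read '1': T→{T, U, Y}, U→{Y}, Y→∅; now {T, U, Y}.
Read '1': T→{T, U, Y}, U→{Y}, Y→∅; now {T, U, Y}.
State Y is in {T, U, Y}.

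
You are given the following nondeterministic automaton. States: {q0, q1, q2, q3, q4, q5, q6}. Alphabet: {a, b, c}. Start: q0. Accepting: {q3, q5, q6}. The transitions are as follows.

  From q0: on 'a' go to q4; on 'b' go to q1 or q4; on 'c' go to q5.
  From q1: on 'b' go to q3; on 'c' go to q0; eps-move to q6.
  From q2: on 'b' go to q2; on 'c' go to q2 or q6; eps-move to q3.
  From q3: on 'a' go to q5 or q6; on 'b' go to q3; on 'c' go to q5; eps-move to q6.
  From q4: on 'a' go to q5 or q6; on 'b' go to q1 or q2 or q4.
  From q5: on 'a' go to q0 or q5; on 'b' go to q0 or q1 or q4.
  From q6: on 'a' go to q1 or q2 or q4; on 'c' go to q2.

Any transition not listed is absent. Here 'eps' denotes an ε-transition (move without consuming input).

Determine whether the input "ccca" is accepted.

No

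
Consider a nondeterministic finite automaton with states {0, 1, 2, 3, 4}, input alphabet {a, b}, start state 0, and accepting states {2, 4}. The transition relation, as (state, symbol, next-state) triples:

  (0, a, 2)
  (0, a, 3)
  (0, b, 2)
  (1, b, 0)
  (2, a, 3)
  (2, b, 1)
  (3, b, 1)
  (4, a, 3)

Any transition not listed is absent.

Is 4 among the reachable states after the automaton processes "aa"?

Start in {0}.
Read 'a': 0→{2, 3}; now {2, 3}.
Read 'a': 2→{3}, 3→∅; now {3}.
State 4 is not in {3}.

No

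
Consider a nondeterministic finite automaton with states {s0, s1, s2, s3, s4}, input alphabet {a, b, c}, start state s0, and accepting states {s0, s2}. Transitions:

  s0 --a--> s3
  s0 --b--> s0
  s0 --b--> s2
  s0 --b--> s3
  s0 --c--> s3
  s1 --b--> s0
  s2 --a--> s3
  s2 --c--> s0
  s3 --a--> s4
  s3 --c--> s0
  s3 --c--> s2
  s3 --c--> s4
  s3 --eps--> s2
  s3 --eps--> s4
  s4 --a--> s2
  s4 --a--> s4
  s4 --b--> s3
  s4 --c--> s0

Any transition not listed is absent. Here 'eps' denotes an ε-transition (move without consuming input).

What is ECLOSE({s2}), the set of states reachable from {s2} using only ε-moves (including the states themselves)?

{s2}

Begin with {s2}.
No ε-moves leave this set, so the closure equals the set itself.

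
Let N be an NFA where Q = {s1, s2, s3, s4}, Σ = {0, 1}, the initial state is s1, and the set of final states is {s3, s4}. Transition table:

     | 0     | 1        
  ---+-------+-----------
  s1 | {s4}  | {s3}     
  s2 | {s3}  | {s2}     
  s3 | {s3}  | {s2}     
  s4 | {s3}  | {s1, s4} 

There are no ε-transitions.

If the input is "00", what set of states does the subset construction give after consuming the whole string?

{s3}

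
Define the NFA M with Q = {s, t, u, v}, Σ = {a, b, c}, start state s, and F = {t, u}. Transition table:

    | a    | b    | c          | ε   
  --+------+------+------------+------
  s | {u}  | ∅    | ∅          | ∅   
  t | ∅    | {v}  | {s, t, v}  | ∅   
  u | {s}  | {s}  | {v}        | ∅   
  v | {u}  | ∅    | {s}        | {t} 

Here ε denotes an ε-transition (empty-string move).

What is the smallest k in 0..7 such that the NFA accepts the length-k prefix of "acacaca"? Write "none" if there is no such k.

1

Start in {s}.
Read 'a': s→{u}; now {u}.
None of the earlier sets intersect F, but {u} does.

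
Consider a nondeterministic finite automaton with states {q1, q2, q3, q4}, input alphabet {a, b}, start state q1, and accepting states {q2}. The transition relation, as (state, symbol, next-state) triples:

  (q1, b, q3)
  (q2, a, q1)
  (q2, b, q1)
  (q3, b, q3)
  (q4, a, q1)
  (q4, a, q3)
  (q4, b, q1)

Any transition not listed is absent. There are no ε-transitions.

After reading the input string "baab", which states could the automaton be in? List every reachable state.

∅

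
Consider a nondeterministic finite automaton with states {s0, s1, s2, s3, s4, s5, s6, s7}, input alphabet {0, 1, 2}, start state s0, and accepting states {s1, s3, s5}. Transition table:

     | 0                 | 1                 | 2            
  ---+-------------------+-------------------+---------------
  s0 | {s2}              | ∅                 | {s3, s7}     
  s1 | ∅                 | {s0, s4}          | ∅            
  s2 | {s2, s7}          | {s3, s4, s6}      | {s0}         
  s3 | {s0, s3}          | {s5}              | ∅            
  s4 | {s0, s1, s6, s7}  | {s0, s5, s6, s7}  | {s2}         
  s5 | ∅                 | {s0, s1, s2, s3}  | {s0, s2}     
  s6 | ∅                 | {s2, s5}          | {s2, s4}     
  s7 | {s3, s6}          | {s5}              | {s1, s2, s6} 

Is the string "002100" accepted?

Yes

Start in {s0}.
Read '0': {s0} → {s2}.
Read '0': {s2} → {s2, s7}.
Read '2': {s2, s7} → {s0, s1, s2, s6}.
Read '1': {s0, s1, s2, s6} → {s0, s2, s3, s4, s5, s6}.
Read '0': {s0, s2, s3, s4, s5, s6} → {s0, s1, s2, s3, s6, s7}.
Read '0': {s0, s1, s2, s3, s6, s7} → {s0, s2, s3, s6, s7}.
The final set {s0, s2, s3, s6, s7} contains the accepting state s3.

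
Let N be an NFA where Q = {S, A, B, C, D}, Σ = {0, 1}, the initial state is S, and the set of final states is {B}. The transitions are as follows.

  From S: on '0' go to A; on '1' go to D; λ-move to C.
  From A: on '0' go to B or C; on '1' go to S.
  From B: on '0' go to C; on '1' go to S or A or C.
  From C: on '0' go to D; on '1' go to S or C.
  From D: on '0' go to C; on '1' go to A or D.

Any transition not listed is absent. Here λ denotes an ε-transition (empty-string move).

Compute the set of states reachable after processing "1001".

Start: ε-closure({S}) = {S, C}.
Read '1': {S, C} → {S, C, D}.
Read '0': {S, C, D} → {A, C, D}.
Read '0': {A, C, D} → {B, C, D}.
Read '1': {B, C, D} → {S, A, C, D}.

{S, A, C, D}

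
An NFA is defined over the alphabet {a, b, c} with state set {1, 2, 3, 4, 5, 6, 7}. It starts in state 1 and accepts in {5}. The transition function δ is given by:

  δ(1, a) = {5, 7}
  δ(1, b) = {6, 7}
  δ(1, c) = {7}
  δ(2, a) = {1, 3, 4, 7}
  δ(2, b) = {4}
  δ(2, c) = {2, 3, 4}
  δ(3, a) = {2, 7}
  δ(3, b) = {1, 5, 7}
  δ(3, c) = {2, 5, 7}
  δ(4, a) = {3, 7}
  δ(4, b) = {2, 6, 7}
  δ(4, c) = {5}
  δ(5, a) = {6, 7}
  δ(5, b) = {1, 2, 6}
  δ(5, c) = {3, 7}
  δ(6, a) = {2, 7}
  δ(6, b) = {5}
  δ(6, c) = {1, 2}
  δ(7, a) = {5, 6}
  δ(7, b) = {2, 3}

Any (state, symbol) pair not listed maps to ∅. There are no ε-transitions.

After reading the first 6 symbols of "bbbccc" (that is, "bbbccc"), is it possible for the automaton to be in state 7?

Yes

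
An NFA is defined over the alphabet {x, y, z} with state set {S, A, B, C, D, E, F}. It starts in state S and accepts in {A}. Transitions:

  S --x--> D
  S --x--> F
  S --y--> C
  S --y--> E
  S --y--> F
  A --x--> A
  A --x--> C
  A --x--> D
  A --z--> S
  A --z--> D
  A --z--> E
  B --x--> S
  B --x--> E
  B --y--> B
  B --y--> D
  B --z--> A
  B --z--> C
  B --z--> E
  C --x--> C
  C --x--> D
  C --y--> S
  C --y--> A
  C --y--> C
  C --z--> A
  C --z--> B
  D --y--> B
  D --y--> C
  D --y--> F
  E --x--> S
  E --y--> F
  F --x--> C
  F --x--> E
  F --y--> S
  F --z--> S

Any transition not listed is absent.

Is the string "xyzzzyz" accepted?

Yes

Start in {S}.
Read 'x': S→{D, F}; now {D, F}.
Read 'y': D→{B, C, F}, F→{S}; now {S, B, C, F}.
Read 'z': S→∅, B→{A, C, E}, C→{A, B}, F→{S}; now {S, A, B, C, E}.
Read 'z': S→∅, A→{S, D, E}, B→{A, C, E}, C→{A, B}, E→∅; now {S, A, B, C, D, E}.
Read 'z': S→∅, A→{S, D, E}, B→{A, C, E}, C→{A, B}, D→∅, E→∅; now {S, A, B, C, D, E}.
Read 'y': S→{C, E, F}, A→∅, B→{B, D}, C→{S, A, C}, D→{B, C, F}, E→{F}; now {S, A, B, C, D, E, F}.
Read 'z': S→∅, A→{S, D, E}, B→{A, C, E}, C→{A, B}, D→∅, E→∅, F→{S}; now {S, A, B, C, D, E}.
The final set {S, A, B, C, D, E} contains the accepting state A.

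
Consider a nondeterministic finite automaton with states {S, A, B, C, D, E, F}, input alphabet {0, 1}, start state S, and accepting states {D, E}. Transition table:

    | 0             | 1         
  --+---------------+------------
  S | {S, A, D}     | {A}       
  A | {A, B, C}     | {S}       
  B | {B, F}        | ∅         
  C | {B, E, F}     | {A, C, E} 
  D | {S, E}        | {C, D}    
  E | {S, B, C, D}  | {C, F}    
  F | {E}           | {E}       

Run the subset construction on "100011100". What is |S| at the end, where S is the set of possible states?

Start in {S}.
Read '1': {S} → {A}.
Read '0': {A} → {A, B, C}.
Read '0': {A, B, C} → {A, B, C, E, F}.
Read '0': {A, B, C, E, F} → {S, A, B, C, D, E, F}.
Read '1': {S, A, B, C, D, E, F} → {S, A, C, D, E, F}.
Read '1': {S, A, C, D, E, F} → {S, A, C, D, E, F}.
Read '1': {S, A, C, D, E, F} → {S, A, C, D, E, F}.
Read '0': {S, A, C, D, E, F} → {S, A, B, C, D, E, F}.
Read '0': {S, A, B, C, D, E, F} → {S, A, B, C, D, E, F}.
That set has 7 states.

7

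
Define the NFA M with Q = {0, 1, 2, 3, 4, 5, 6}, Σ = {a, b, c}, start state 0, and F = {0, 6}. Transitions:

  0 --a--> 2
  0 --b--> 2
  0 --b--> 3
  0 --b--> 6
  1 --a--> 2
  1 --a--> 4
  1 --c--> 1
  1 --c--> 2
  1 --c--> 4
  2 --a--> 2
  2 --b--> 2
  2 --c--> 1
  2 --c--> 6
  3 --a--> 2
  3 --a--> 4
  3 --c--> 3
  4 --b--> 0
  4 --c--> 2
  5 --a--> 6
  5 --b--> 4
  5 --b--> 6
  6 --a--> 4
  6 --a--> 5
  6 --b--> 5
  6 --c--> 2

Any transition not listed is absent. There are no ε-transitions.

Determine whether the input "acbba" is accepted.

Start in {0}.
Read 'a': {0} → {2}.
Read 'c': {2} → {1, 6}.
Read 'b': {1, 6} → {5}.
Read 'b': {5} → {4, 6}.
Read 'a': {4, 6} → {4, 5}.
The final set {4, 5} contains no accepting state.

No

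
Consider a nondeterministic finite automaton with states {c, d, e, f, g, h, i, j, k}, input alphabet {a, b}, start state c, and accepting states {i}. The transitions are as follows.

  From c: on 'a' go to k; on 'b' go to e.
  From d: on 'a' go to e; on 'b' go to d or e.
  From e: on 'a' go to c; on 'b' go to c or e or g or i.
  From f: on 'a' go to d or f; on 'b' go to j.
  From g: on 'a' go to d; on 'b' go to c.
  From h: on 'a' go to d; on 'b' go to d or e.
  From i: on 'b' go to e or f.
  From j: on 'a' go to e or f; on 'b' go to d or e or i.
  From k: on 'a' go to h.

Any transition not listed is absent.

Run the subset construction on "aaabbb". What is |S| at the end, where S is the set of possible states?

Start in {c}.
Read 'a': c→{k}; now {k}.
Read 'a': k→{h}; now {h}.
Read 'a': h→{d}; now {d}.
Read 'b': d→{d, e}; now {d, e}.
Read 'b': d→{d, e}, e→{c, e, g, i}; now {c, d, e, g, i}.
Read 'b': c→{e}, d→{d, e}, e→{c, e, g, i}, g→{c}, i→{e, f}; now {c, d, e, f, g, i}.
That set has 6 states.

6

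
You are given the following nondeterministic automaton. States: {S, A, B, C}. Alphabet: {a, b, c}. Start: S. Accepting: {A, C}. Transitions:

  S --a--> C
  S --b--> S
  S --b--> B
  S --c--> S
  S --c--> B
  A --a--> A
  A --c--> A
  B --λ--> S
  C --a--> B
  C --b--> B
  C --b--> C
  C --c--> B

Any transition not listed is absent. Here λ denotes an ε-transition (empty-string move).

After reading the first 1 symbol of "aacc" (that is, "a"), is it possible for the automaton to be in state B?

No

Start in {S}.
Read 'a': {S} → {C}.
State B is not in {C}.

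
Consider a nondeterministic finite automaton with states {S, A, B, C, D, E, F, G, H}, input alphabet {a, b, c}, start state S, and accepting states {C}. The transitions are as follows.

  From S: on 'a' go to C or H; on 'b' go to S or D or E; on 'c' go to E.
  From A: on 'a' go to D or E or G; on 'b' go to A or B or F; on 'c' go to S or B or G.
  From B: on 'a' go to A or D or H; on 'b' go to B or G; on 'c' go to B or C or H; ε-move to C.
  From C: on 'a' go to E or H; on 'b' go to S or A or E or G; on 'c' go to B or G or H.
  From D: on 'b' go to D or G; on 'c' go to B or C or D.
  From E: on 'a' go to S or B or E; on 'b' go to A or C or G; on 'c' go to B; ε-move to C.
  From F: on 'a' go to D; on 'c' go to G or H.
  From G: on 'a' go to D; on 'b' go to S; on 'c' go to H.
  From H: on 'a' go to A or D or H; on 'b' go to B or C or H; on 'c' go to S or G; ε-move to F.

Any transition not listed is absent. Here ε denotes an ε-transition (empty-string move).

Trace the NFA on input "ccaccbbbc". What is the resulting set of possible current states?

{S, B, C, D, E, F, G, H}

Start in {S}.
Read 'c': S→{E}; union {E}; ε-closure = {C, E}.
Read 'c': C→{B, G, H}, E→{B}; union {B, G, H}; ε-closure = {B, C, F, G, H}.
Read 'a': B→{A, D, H}, C→{E, H}, F→{D}, G→{D}, H→{A, D, H}; union {A, D, E, H}; ε-closure = {A, C, D, E, F, H}.
Read 'c': A→{S, B, G}, C→{B, G, H}, D→{B, C, D}, E→{B}, F→{G, H}, H→{S, G}; union {S, B, C, D, G, H}; ε-closure = {S, B, C, D, F, G, H}.
Read 'c': S→{E}, B→{B, C, H}, C→{B, G, H}, D→{B, C, D}, F→{G, H}, G→{H}, H→{S, G}; union {S, B, C, D, E, G, H}; ε-closure = {S, B, C, D, E, F, G, H}.
Read 'b': S→{S, D, E}, B→{B, G}, C→{S, A, E, G}, D→{D, G}, E→{A, C, G}, F→∅, G→{S}, H→{B, C, H}; union {S, A, B, C, D, E, G, H}; ε-closure = {S, A, B, C, D, E, F, G, H}.
Read 'b': S→{S, D, E}, A→{A, B, F}, B→{B, G}, C→{S, A, E, G}, D→{D, G}, E→{A, C, G}, F→∅, G→{S}, H→{B, C, H}; now {S, A, B, C, D, E, F, G, H}.
Read 'b': S→{S, D, E}, A→{A, B, F}, B→{B, G}, C→{S, A, E, G}, D→{D, G}, E→{A, C, G}, F→∅, G→{S}, H→{B, C, H}; now {S, A, B, C, D, E, F, G, H}.
Read 'c': S→{E}, A→{S, B, G}, B→{B, C, H}, C→{B, G, H}, D→{B, C, D}, E→{B}, F→{G, H}, G→{H}, H→{S, G}; union {S, B, C, D, E, G, H}; ε-closure = {S, B, C, D, E, F, G, H}.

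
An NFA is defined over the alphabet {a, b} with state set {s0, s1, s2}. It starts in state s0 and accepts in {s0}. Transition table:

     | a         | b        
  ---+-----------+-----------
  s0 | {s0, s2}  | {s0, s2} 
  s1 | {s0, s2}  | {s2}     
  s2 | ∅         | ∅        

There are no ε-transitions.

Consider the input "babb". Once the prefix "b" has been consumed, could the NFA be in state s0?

Yes

Start in {s0}.
Read 'b': {s0} → {s0, s2}.
State s0 is in {s0, s2}.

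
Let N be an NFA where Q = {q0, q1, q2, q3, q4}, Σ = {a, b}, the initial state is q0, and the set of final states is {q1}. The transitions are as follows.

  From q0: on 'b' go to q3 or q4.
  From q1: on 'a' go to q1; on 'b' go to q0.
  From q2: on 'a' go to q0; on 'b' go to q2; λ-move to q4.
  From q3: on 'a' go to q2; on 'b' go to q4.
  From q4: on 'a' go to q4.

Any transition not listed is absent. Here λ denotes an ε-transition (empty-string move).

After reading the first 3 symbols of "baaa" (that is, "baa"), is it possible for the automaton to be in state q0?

Yes

Start in {q0}.
Read 'b': {q0} → {q3, q4}.
Read 'a': {q3, q4} → {q2, q4}.
Read 'a': {q2, q4} → {q0, q4}.
State q0 is in {q0, q4}.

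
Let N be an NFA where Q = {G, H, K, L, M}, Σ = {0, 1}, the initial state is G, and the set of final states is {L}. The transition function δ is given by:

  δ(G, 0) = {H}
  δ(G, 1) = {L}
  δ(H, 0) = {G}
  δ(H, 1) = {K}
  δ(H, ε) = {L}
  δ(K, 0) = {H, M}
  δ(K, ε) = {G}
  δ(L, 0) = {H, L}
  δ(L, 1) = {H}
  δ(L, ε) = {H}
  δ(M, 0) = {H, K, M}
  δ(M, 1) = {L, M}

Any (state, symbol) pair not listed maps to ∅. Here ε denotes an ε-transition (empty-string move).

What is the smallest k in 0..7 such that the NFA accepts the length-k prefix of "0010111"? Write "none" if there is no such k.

Start in {G}.
Read '0': G→{H}; union {H}; ε-closure = {H, L}.
None of the earlier sets intersect F, but {H, L} does.

1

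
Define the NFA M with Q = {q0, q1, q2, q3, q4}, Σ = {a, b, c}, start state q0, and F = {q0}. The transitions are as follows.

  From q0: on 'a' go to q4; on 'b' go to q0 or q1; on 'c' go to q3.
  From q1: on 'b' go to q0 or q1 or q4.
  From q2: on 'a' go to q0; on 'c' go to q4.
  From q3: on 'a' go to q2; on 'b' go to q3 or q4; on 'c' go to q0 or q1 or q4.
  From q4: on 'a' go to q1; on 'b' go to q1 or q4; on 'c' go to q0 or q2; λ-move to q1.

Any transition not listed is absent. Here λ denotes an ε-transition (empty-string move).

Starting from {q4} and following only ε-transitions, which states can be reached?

Begin with {q4}.
ε-move q4 → q1; add q1.

{q1, q4}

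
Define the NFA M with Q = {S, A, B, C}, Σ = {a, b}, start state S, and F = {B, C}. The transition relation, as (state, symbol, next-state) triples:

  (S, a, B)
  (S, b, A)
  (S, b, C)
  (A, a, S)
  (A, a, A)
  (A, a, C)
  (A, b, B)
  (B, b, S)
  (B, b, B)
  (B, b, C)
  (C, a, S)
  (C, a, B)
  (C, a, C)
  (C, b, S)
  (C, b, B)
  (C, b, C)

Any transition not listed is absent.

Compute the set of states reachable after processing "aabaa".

∅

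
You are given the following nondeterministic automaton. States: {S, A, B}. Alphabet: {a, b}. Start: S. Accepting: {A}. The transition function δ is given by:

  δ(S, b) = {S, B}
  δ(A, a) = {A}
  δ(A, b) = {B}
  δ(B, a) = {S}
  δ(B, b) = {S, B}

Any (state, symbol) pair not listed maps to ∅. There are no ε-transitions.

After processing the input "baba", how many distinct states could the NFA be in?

Start in {S}.
Read 'b': {S} → {S, B}.
Read 'a': {S, B} → {S}.
Read 'b': {S} → {S, B}.
Read 'a': {S, B} → {S}.
That set has 1 state.

1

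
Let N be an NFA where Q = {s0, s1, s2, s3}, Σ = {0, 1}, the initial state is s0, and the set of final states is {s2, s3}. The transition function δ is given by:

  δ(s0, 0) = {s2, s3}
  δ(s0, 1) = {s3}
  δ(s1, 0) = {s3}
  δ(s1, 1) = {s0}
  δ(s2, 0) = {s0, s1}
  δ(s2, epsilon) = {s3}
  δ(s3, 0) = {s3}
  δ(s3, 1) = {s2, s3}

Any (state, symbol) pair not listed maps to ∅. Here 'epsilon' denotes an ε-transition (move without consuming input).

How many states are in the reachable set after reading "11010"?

4

Start in {s0}.
Read '1': {s0} → {s3}.
Read '1': {s3} → {s2, s3}.
Read '0': {s2, s3} → {s0, s1, s3}.
Read '1': {s0, s1, s3} → {s0, s2, s3}.
Read '0': {s0, s2, s3} → {s0, s1, s2, s3}.
That set has 4 states.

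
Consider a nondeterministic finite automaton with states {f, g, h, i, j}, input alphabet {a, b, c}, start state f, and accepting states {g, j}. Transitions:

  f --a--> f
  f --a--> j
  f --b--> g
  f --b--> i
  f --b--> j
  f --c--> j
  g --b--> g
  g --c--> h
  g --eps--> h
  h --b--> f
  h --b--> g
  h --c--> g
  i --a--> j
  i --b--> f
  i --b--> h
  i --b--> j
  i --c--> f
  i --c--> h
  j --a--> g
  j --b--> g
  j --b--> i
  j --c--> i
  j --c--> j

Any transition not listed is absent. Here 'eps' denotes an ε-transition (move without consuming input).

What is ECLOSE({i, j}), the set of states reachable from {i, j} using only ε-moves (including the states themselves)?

Begin with {i, j}.
No ε-moves leave this set, so the closure equals the set itself.

{i, j}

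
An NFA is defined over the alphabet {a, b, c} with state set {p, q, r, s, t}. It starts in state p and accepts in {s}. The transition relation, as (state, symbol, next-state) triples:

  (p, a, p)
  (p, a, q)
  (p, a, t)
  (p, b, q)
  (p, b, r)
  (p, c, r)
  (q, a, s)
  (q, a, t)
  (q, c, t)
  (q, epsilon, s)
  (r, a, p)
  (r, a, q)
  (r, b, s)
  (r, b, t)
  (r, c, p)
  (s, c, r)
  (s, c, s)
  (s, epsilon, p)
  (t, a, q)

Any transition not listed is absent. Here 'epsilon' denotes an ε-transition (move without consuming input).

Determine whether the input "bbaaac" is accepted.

Yes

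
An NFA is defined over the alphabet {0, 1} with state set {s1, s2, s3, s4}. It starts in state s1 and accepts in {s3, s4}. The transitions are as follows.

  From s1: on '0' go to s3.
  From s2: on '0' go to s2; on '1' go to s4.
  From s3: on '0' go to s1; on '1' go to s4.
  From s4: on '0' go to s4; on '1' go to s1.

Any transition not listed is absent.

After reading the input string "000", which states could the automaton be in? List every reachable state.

Start in {s1}.
Read '0': s1→{s3}; now {s3}.
Read '0': s3→{s1}; now {s1}.
Read '0': s1→{s3}; now {s3}.

{s3}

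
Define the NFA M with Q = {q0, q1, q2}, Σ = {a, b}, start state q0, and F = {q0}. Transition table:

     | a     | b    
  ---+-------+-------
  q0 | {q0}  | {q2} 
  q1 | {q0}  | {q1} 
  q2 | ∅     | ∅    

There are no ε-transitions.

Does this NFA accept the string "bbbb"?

No

Start in {q0}.
Read 'b': q0→{q2}; now {q2}.
Read 'b': q2→∅; now ∅.
The set is empty and remains empty for the remaining 2 symbols.
The final set ∅ contains no accepting state.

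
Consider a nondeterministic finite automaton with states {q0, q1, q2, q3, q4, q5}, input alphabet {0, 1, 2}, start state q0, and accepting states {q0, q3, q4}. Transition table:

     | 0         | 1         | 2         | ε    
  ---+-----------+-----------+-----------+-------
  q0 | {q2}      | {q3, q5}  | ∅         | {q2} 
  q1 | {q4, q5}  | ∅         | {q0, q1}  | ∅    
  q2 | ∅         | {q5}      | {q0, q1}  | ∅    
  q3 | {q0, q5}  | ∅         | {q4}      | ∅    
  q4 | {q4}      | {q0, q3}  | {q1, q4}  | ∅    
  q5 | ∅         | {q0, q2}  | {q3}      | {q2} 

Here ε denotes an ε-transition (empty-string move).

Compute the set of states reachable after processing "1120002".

{q1, q4}

Start: ε-closure({q0}) = {q0, q2}.
Read '1': q0→{q3, q5}, q2→{q5}; union {q3, q5}; ε-closure = {q2, q3, q5}.
Read '1': q2→{q5}, q3→∅, q5→{q0, q2}; now {q0, q2, q5}.
Read '2': q0→∅, q2→{q0, q1}, q5→{q3}; union {q0, q1, q3}; ε-closure = {q0, q1, q2, q3}.
Read '0': q0→{q2}, q1→{q4, q5}, q2→∅, q3→{q0, q5}; now {q0, q2, q4, q5}.
Read '0': q0→{q2}, q2→∅, q4→{q4}, q5→∅; now {q2, q4}.
Read '0': q2→∅, q4→{q4}; now {q4}.
Read '2': q4→{q1, q4}; now {q1, q4}.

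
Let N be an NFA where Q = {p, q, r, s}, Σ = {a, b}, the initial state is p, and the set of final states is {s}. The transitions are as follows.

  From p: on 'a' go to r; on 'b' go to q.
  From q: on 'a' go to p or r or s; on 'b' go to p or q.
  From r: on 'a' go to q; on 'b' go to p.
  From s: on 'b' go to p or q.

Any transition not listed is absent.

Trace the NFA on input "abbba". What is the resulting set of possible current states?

{p, r, s}

Start in {p}.
Read 'a': p→{r}; now {r}.
Read 'b': r→{p}; now {p}.
Read 'b': p→{q}; now {q}.
Read 'b': q→{p, q}; now {p, q}.
Read 'a': p→{r}, q→{p, r, s}; now {p, r, s}.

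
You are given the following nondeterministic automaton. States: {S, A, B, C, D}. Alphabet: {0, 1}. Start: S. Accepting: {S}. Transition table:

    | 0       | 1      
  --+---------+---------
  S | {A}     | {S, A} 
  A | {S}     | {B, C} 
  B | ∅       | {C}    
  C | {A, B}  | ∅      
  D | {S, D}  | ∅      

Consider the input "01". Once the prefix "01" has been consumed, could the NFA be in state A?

Start in {S}.
Read '0': S→{A}; now {A}.
Read '1': A→{B, C}; now {B, C}.
State A is not in {B, C}.

No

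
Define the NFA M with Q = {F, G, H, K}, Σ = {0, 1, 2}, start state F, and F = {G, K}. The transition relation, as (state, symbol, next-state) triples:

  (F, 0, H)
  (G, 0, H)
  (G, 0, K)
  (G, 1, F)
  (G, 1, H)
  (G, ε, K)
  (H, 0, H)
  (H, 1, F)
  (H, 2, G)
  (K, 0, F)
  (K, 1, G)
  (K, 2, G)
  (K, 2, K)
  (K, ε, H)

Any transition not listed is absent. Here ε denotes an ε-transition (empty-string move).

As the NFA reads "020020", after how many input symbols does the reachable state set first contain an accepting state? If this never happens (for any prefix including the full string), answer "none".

Start in {F}.
Read '0': {F} → {H}.
Read '2': {H} → {G, H, K}.
None of the earlier sets intersect F, but {G, H, K} does.

2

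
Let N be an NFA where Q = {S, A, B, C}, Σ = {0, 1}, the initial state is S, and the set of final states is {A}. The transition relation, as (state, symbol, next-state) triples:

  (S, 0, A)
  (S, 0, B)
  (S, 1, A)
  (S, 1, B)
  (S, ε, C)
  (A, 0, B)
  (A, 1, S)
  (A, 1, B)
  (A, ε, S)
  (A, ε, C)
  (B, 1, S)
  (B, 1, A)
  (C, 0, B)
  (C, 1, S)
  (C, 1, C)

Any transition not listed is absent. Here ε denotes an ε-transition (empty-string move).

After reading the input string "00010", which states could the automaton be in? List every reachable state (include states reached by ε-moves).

Start: ε-closure({S}) = {S, C}.
Read '0': {S, C} → {S, A, B, C}.
Read '0': {S, A, B, C} → {S, A, B, C}.
Read '0': {S, A, B, C} → {S, A, B, C}.
Read '1': {S, A, B, C} → {S, A, B, C}.
Read '0': {S, A, B, C} → {S, A, B, C}.

{S, A, B, C}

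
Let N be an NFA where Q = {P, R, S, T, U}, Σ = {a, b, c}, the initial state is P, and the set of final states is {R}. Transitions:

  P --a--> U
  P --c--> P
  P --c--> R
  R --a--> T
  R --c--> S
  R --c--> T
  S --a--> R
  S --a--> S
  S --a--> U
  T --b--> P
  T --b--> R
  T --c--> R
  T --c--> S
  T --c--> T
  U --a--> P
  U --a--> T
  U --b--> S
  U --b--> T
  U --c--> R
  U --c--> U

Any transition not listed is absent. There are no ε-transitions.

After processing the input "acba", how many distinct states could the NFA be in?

Start in {P}.
Read 'a': P→{U}; now {U}.
Read 'c': U→{R, U}; now {R, U}.
Read 'b': R→∅, U→{S, T}; now {S, T}.
Read 'a': S→{R, S, U}, T→∅; now {R, S, U}.
That set has 3 states.

3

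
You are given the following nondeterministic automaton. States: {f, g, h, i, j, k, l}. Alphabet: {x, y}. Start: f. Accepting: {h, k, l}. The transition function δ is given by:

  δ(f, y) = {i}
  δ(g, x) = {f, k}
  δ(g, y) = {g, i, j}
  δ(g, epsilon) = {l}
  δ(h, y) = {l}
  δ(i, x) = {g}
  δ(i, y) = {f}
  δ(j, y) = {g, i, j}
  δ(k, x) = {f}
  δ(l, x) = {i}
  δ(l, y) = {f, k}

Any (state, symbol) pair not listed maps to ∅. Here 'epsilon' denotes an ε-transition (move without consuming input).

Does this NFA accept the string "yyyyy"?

Start in {f}.
Read 'y': f→{i}; now {i}.
Read 'y': i→{f}; now {f}.
Read 'y': f→{i}; now {i}.
Read 'y': i→{f}; now {f}.
Read 'y': f→{i}; now {i}.
The final set {i} contains no accepting state.

No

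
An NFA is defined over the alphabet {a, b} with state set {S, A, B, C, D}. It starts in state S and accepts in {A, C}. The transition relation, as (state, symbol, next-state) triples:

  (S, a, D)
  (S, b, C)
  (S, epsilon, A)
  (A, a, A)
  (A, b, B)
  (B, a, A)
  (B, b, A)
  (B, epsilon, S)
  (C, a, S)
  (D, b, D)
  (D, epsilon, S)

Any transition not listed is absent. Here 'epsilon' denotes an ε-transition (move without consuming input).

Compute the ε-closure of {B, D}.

Begin with {B, D}.
ε-move D → S; add S.
ε-move S → A; add A.

{S, A, B, D}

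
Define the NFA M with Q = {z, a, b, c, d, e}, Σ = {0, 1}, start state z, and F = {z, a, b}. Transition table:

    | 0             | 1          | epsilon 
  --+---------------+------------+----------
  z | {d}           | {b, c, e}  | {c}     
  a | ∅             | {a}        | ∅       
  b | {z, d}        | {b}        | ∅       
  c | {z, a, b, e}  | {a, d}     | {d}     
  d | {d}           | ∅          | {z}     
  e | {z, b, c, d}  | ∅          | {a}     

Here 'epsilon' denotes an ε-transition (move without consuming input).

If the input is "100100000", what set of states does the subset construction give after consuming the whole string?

Start: ε-closure({z}) = {z, c, d}.
Read '1': {z, c, d} → {z, a, b, c, d, e}.
Read '0': {z, a, b, c, d, e} → {z, a, b, c, d, e}.
Read '0': {z, a, b, c, d, e} → {z, a, b, c, d, e}.
Read '1': {z, a, b, c, d, e} → {z, a, b, c, d, e}.
Read '0': {z, a, b, c, d, e} → {z, a, b, c, d, e}.
Read '0': {z, a, b, c, d, e} → {z, a, b, c, d, e}.
Read '0': {z, a, b, c, d, e} → {z, a, b, c, d, e}.
Read '0': {z, a, b, c, d, e} → {z, a, b, c, d, e}.
Read '0': {z, a, b, c, d, e} → {z, a, b, c, d, e}.

{z, a, b, c, d, e}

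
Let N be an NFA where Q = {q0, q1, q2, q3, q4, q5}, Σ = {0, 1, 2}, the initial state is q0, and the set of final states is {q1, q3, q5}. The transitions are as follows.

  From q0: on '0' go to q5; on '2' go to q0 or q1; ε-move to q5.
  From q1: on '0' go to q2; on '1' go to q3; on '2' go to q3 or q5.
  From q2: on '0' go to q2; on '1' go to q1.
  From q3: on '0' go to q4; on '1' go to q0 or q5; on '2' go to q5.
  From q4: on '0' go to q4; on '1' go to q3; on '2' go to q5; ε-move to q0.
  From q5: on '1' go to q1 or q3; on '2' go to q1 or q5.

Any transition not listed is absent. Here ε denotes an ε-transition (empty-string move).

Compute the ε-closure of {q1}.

{q1}

Begin with {q1}.
No ε-moves leave this set, so the closure equals the set itself.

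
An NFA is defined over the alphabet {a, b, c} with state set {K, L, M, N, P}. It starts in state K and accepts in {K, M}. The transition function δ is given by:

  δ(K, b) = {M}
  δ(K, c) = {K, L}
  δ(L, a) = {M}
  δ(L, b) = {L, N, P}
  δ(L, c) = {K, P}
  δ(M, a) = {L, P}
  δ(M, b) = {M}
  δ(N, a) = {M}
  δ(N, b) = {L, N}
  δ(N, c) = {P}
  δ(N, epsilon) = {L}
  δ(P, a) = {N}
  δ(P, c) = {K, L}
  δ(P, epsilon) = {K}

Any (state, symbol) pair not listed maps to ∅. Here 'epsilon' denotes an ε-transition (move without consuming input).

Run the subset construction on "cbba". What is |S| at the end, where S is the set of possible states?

5

Start in {K}.
Read 'c': K→{K, L}; now {K, L}.
Read 'b': K→{M}, L→{L, N, P}; union {L, M, N, P}; ε-closure = {K, L, M, N, P}.
Read 'b': K→{M}, L→{L, N, P}, M→{M}, N→{L, N}, P→∅; union {L, M, N, P}; ε-closure = {K, L, M, N, P}.
Read 'a': K→∅, L→{M}, M→{L, P}, N→{M}, P→{N}; union {L, M, N, P}; ε-closure = {K, L, M, N, P}.
That set has 5 states.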